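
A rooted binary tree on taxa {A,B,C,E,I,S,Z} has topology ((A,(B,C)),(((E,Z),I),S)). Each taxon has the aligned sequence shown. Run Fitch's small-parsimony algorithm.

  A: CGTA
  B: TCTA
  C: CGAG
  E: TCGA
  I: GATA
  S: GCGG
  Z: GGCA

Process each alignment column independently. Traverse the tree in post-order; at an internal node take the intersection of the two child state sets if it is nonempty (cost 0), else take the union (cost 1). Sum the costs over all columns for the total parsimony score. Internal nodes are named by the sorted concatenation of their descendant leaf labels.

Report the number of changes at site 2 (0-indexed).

BC@0: {T} ∪ {C} = {C,T} (union, +1)
ABC@0: {C} ∩ {C,T} = {C} (intersection, +0)
EZ@0: {T} ∪ {G} = {G,T} (union, +1)
EIZ@0: {G,T} ∩ {G} = {G} (intersection, +0)
EISZ@0: {G} ∩ {G} = {G} (intersection, +0)
ABCEISZ@0: {C} ∪ {G} = {C,G} (union, +1)
BC@1: {C} ∪ {G} = {C,G} (union, +1)
ABC@1: {G} ∩ {C,G} = {G} (intersection, +0)
EZ@1: {C} ∪ {G} = {C,G} (union, +1)
EIZ@1: {C,G} ∪ {A} = {A,C,G} (union, +1)
EISZ@1: {A,C,G} ∩ {C} = {C} (intersection, +0)
ABCEISZ@1: {G} ∪ {C} = {C,G} (union, +1)
BC@2: {T} ∪ {A} = {A,T} (union, +1)
ABC@2: {T} ∩ {A,T} = {T} (intersection, +0)
EZ@2: {G} ∪ {C} = {C,G} (union, +1)
EIZ@2: {C,G} ∪ {T} = {C,G,T} (union, +1)
EISZ@2: {C,G,T} ∩ {G} = {G} (intersection, +0)
ABCEISZ@2: {T} ∪ {G} = {G,T} (union, +1)
BC@3: {A} ∪ {G} = {A,G} (union, +1)
ABC@3: {A} ∩ {A,G} = {A} (intersection, +0)
EZ@3: {A} ∩ {A} = {A} (intersection, +0)
EIZ@3: {A} ∩ {A} = {A} (intersection, +0)
EISZ@3: {A} ∪ {G} = {A,G} (union, +1)
ABCEISZ@3: {A} ∩ {A,G} = {A} (intersection, +0)
per-site changes: [3, 4, 4, 2]; total = 13

4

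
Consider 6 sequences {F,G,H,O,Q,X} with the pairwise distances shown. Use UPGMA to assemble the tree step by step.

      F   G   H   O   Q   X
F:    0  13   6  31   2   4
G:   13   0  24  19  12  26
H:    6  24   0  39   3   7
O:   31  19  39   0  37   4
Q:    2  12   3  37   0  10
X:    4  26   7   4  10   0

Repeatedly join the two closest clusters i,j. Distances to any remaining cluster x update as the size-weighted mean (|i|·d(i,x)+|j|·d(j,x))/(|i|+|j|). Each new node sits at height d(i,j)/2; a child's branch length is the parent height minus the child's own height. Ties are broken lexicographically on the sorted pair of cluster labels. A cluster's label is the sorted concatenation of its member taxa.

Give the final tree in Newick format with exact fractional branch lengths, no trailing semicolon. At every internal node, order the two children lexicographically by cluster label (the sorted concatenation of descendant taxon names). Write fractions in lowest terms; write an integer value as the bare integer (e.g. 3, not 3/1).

((((F:1,Q:1):5/4,H:9/4):71/12,G:49/6):127/48,(O:2,X:2):141/16)

1. join F+Q (d=2) ⇒ FQ; edges |F|=1, |Q|=1
  updated: d(FQ,G)=25/2, d(FQ,H)=9/2, d(FQ,O)=34, d(FQ,X)=7
2. join O+X (d=4) ⇒ OX; edges |O|=2, |X|=2
  updated: d(FQ,OX)=41/2, d(G,OX)=45/2, d(H,OX)=23
3. join FQ+H (d=9/2) ⇒ FHQ; edges |FQ|=5/4, |H|=9/4
  updated: d(FHQ,G)=49/3, d(FHQ,OX)=64/3
4. join FHQ+G (d=49/3) ⇒ FGHQ; edges |FHQ|=71/12, |G|=49/6
  updated: d(FGHQ,OX)=173/8
5. join FGHQ+OX (d=173/8) ⇒ FGHOQX; edges |FGHQ|=127/48, |OX|=141/16
final tree: ((((F:1,Q:1):5/4,H:9/4):71/12,G:49/6):127/48,(O:2,X:2):141/16)
total length: 841/24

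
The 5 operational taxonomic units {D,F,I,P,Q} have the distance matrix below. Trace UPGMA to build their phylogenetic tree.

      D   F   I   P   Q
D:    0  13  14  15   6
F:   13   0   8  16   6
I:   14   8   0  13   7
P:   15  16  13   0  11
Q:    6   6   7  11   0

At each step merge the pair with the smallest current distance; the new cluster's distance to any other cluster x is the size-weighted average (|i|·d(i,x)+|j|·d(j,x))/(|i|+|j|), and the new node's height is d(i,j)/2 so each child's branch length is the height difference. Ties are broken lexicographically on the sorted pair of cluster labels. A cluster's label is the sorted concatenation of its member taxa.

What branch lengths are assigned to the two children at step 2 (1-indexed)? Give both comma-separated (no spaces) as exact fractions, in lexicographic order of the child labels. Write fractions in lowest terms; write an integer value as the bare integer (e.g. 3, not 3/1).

4,4

iteration 1: select D,Q (d=6); attach at lengths (3, 3); label the merged cluster DQ
  updated: d(DQ,F)=19/2, d(DQ,I)=21/2, d(DQ,P)=13
iteration 2: select F,I (d=8); attach at lengths (4, 4); label the merged cluster FI
  updated: d(DQ,FI)=10, d(FI,P)=29/2
iteration 3: select DQ,FI (d=10); attach at lengths (2, 1); label the merged cluster DFIQ
  updated: d(DFIQ,P)=55/4
iteration 4: select DFIQ,P (d=55/4); attach at lengths (15/8, 55/8); label the merged cluster DFIPQ
final tree: (((D:3,Q:3):2,(F:4,I:4):1):15/8,P:55/8)
total length: 103/4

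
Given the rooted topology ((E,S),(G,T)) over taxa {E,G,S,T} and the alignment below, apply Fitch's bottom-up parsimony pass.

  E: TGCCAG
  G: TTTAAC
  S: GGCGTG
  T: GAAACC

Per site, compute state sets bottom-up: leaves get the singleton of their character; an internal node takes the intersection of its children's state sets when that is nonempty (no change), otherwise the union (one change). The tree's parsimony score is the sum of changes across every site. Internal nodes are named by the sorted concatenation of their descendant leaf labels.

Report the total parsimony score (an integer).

11

ES@0: {T} ∪ {G} = {G,T} (union, +1)
GT@0: {T} ∪ {G} = {G,T} (union, +1)
EGST@0: {G,T} ∩ {G,T} = {G,T} (intersection, +0)
ES@1: {G} ∩ {G} = {G} (intersection, +0)
GT@1: {T} ∪ {A} = {A,T} (union, +1)
EGST@1: {G} ∪ {A,T} = {A,G,T} (union, +1)
ES@2: {C} ∩ {C} = {C} (intersection, +0)
GT@2: {T} ∪ {A} = {A,T} (union, +1)
EGST@2: {C} ∪ {A,T} = {A,C,T} (union, +1)
ES@3: {C} ∪ {G} = {C,G} (union, +1)
GT@3: {A} ∩ {A} = {A} (intersection, +0)
EGST@3: {C,G} ∪ {A} = {A,C,G} (union, +1)
ES@4: {A} ∪ {T} = {A,T} (union, +1)
GT@4: {A} ∪ {C} = {A,C} (union, +1)
EGST@4: {A,T} ∩ {A,C} = {A} (intersection, +0)
ES@5: {G} ∩ {G} = {G} (intersection, +0)
GT@5: {C} ∩ {C} = {C} (intersection, +0)
EGST@5: {G} ∪ {C} = {C,G} (union, +1)
per-site changes: [2, 2, 2, 2, 2, 1]; total = 11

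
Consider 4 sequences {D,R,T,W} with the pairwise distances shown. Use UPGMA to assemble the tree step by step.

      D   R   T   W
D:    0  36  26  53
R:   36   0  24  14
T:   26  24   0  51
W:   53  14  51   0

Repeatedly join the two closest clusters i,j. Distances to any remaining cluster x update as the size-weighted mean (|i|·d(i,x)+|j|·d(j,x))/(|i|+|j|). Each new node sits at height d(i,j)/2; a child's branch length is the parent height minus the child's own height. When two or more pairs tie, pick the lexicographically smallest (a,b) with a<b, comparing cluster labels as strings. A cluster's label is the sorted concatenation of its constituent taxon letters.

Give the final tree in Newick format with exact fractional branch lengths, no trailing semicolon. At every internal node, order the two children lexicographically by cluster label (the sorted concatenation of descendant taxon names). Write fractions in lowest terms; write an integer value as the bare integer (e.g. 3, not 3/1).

((D:13,T:13):15/2,(R:7,W:7):27/2)

step 1: merge (R,W) at d=14; branch lengths R→7, W→7; new cluster RW
  updated: d(D,RW)=89/2, d(RW,T)=75/2
step 2: merge (D,T) at d=26; branch lengths D→13, T→13; new cluster DT
  updated: d(DT,RW)=41
step 3: merge (DT,RW) at d=41; branch lengths DT→15/2, RW→27/2; new cluster DRTW
final tree: ((D:13,T:13):15/2,(R:7,W:7):27/2)
total length: 61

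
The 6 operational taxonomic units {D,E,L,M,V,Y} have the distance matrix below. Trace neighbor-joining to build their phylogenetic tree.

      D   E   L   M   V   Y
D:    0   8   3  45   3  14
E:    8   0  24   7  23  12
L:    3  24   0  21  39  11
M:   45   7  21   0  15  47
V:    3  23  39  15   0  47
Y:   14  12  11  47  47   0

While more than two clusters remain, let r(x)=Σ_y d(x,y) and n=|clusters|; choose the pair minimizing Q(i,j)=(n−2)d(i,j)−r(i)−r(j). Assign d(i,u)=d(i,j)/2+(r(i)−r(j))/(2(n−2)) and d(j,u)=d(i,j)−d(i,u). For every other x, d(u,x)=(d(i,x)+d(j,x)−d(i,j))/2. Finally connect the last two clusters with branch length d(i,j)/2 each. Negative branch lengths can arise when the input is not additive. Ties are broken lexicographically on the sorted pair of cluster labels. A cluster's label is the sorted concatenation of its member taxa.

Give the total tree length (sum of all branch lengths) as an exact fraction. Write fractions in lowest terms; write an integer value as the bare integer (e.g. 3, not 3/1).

step 1: merge (M,V) at d=15, Q=-202; branch lengths M→17/2, V→13/2; new cluster MV
  updated: d(D,MV)=33/2, d(E,MV)=15/2, d(L,MV)=45/2, d(MV,Y)=79/2
step 2: merge (E,MV) at d=15/2, Q=-115; branch lengths E→-2, MV→19/2; new cluster EMV
  updated: d(D,EMV)=17/2, d(EMV,L)=39/2, d(EMV,Y)=22
step 3: merge (D,EMV) at d=17/2, Q=-117/2; branch lengths D→-15/8, EMV→83/8; new cluster DEMV
  updated: d(DEMV,L)=7, d(DEMV,Y)=55/4
step 4: merge (DEMV,L) at d=7, Q=-127/4; branch lengths DEMV→39/8, L→17/8; new cluster DELMV
  updated: d(DELMV,Y)=71/8
step 5: merge (DELMV,Y) at d=71/8; branch lengths DELMV→71/16, Y→71/16; new cluster DELMVY
final tree: (((D:-15/8,(E:-2,(M:17/2,V:13/2):19/2):83/8):39/8,L:17/8):71/16,Y:71/16)
total length: 375/8

375/8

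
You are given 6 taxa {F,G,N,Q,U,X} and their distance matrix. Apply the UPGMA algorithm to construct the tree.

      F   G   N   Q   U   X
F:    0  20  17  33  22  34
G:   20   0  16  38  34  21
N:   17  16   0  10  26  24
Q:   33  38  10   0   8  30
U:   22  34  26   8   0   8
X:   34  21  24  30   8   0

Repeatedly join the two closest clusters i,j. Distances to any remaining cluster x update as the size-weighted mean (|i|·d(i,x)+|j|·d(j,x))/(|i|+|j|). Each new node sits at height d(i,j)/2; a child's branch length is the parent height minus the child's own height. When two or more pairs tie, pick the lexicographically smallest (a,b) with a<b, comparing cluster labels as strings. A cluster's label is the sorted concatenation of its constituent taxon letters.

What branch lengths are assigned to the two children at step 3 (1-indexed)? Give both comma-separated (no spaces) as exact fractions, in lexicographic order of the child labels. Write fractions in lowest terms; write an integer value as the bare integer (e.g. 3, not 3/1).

37/4,5/4

1. join Q+U (d=8) ⇒ QU; edges |Q|=4, |U|=4
  updated: d(F,QU)=55/2, d(G,QU)=36, d(N,QU)=18, d(QU,X)=19
2. join G+N (d=16) ⇒ GN; edges |G|=8, |N|=8
  updated: d(F,GN)=37/2, d(GN,QU)=27, d(GN,X)=45/2
3. join F+GN (d=37/2) ⇒ FGN; edges |F|=37/4, |GN|=5/4
  updated: d(FGN,QU)=163/6, d(FGN,X)=79/3
4. join QU+X (d=19) ⇒ QUX; edges |QU|=11/2, |X|=19/2
  updated: d(FGN,QUX)=242/9
5. join FGN+QUX (d=242/9) ⇒ FGNQUX; edges |FGN|=151/36, |QUX|=71/18
final tree: ((F:37/4,(G:8,N:8):5/4):151/36,((Q:4,U:4):11/2,X:19/2):71/18)
total length: 2075/36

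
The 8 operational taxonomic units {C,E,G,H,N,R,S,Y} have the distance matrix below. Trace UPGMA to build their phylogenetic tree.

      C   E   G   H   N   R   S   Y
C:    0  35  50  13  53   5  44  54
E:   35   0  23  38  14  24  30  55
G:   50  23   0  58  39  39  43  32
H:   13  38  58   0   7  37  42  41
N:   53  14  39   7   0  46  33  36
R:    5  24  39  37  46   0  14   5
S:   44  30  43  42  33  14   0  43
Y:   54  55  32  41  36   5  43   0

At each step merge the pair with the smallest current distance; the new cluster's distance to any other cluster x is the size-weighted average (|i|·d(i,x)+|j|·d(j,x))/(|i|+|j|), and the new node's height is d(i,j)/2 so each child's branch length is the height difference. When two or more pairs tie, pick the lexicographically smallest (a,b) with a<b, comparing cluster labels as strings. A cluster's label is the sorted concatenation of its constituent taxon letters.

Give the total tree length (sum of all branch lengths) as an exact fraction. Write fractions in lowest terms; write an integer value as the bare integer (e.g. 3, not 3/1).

1691/16

step 1: merge (C,R) at d=5; branch lengths C→5/2, R→5/2; new cluster CR
  updated: d(CR,E)=59/2, d(CR,G)=89/2, d(CR,H)=25, d(CR,N)=99/2, d(CR,S)=29, d(CR,Y)=59/2
step 2: merge (H,N) at d=7; branch lengths H→7/2, N→7/2; new cluster HN
  updated: d(CR,HN)=149/4, d(E,HN)=26, d(G,HN)=97/2, d(HN,S)=75/2, d(HN,Y)=77/2
step 3: merge (E,G) at d=23; branch lengths E→23/2, G→23/2; new cluster EG
  updated: d(CR,EG)=37, d(EG,HN)=149/4, d(EG,S)=73/2, d(EG,Y)=87/2
step 4: merge (CR,S) at d=29; branch lengths CR→12, S→29/2; new cluster CRS
  updated: d(CRS,EG)=221/6, d(CRS,HN)=112/3, d(CRS,Y)=34
step 5: merge (CRS,Y) at d=34; branch lengths CRS→5/2, Y→17; new cluster CRSY
  updated: d(CRSY,EG)=77/2, d(CRSY,HN)=301/8
step 6: merge (EG,HN) at d=149/4; branch lengths EG→57/8, HN→121/8; new cluster EGHN
  updated: d(CRSY,EGHN)=609/16
step 7: merge (CRSY,EGHN) at d=609/16; branch lengths CRSY→65/32, EGHN→13/32; new cluster CEGHNRSY
final tree: ((((C:5/2,R:5/2):12,S:29/2):5/2,Y:17):65/32,((E:23/2,G:23/2):57/8,(H:7/2,N:7/2):121/8):13/32)
total length: 1691/16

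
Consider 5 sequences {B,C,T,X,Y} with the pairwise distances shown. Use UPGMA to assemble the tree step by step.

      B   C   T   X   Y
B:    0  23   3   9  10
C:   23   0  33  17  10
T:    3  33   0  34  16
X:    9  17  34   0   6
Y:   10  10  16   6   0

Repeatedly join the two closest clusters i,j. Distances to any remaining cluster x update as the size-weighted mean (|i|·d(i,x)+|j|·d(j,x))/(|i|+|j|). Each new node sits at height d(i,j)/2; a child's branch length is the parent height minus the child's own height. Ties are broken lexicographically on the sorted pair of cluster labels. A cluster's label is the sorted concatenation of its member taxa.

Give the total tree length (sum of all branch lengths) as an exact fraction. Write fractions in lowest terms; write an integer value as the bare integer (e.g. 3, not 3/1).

385/12

iteration 1: select B,T (d=3); attach at lengths (3/2, 3/2); label the merged cluster BT
  updated: d(BT,C)=28, d(BT,X)=43/2, d(BT,Y)=13
iteration 2: select X,Y (d=6); attach at lengths (3, 3); label the merged cluster XY
  updated: d(BT,XY)=69/4, d(C,XY)=27/2
iteration 3: select C,XY (d=27/2); attach at lengths (27/4, 15/4); label the merged cluster CXY
  updated: d(BT,CXY)=125/6
iteration 4: select BT,CXY (d=125/6); attach at lengths (107/12, 11/3); label the merged cluster BCTXY
final tree: ((B:3/2,T:3/2):107/12,(C:27/4,(X:3,Y:3):15/4):11/3)
total length: 385/12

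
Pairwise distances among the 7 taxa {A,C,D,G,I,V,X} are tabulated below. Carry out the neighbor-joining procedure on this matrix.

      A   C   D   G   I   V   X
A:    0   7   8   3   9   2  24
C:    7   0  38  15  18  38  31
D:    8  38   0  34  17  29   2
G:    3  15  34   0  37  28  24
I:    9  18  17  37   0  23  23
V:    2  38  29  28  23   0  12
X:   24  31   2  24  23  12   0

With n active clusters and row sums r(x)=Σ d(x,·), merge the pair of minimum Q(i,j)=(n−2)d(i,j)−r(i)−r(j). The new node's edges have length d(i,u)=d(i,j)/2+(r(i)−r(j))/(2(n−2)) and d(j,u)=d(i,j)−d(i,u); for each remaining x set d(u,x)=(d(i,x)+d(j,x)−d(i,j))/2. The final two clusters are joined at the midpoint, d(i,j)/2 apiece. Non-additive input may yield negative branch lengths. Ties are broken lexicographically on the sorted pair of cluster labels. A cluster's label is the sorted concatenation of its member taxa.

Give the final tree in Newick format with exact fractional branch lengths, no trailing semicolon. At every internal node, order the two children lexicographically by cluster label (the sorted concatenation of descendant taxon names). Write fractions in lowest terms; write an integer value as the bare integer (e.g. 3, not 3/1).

step 1: merge (D,X) at d=2, Q=-234; branch lengths D→11/5, X→-1/5; new cluster DX
  updated: d(A,DX)=15, d(C,DX)=67/2, d(DX,G)=28, d(DX,I)=19, d(DX,V)=39/2
step 2: merge (C,G) at d=15, Q=-325/2; branch lengths C→121/16, G→119/16; new cluster CG
  updated: d(A,CG)=-5/2, d(CG,DX)=93/4, d(CG,I)=20, d(CG,V)=51/2
step 3: merge (A,CG) at d=-5/2, Q=-389/4; branch lengths A→-67/8, CG→47/8; new cluster ACG
  updated: d(ACG,DX)=163/8, d(ACG,I)=63/4, d(ACG,V)=15
step 4: merge (ACG,V) at d=15, Q=-629/8; branch lengths ACG→189/32, V→291/32; new cluster ACGV
  updated: d(ACGV,DX)=199/16, d(ACGV,I)=95/8
step 5: merge (ACGV,DX) at d=199/16, Q=-693/16; branch lengths ACGV→85/32, DX→313/32; new cluster ACDGVX
  updated: d(ACDGVX,I)=295/32
step 6: merge (ACDGVX,I) at d=295/32; branch lengths ACDGVX→295/64, I→295/64; new cluster ACDGIVX
final tree: ((((A:-67/8,(C:121/16,G:119/16):47/8):189/32,V:291/32):85/32,(D:11/5,X:-1/5):313/32):295/64,I:295/64)
total length: 1637/32

((((A:-67/8,(C:121/16,G:119/16):47/8):189/32,V:291/32):85/32,(D:11/5,X:-1/5):313/32):295/64,I:295/64)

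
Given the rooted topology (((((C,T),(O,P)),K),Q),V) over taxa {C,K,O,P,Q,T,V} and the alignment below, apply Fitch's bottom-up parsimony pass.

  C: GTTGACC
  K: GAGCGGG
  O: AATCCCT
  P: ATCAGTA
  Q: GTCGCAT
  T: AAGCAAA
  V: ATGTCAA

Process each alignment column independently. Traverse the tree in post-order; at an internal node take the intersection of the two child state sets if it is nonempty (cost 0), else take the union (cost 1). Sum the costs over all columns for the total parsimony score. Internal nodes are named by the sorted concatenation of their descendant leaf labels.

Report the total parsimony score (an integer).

25

[col 0] CT: children C:{G}, T:{A} ∪→ {A,G}; cost 1
[col 0] OP: children O:{A}, P:{A} ∩→ {A}; cost 0
[col 0] COPT: children CT:{A,G}, OP:{A} ∩→ {A}; cost 0
[col 0] CKOPT: children COPT:{A}, K:{G} ∪→ {A,G}; cost 1
[col 0] CKOPQT: children CKOPT:{A,G}, Q:{G} ∩→ {G}; cost 0
[col 0] CKOPQTV: children CKOPQT:{G}, V:{A} ∪→ {A,G}; cost 1
[col 1] CT: children C:{T}, T:{A} ∪→ {A,T}; cost 1
[col 1] OP: children O:{A}, P:{T} ∪→ {A,T}; cost 1
[col 1] COPT: children CT:{A,T}, OP:{A,T} ∩→ {A,T}; cost 0
[col 1] CKOPT: children COPT:{A,T}, K:{A} ∩→ {A}; cost 0
[col 1] CKOPQT: children CKOPT:{A}, Q:{T} ∪→ {A,T}; cost 1
[col 1] CKOPQTV: children CKOPQT:{A,T}, V:{T} ∩→ {T}; cost 0
[col 2] CT: children C:{T}, T:{G} ∪→ {G,T}; cost 1
[col 2] OP: children O:{T}, P:{C} ∪→ {C,T}; cost 1
[col 2] COPT: children CT:{G,T}, OP:{C,T} ∩→ {T}; cost 0
[col 2] CKOPT: children COPT:{T}, K:{G} ∪→ {G,T}; cost 1
[col 2] CKOPQT: children CKOPT:{G,T}, Q:{C} ∪→ {C,G,T}; cost 1
[col 2] CKOPQTV: children CKOPQT:{C,G,T}, V:{G} ∩→ {G}; cost 0
[col 3] CT: children C:{G}, T:{C} ∪→ {C,G}; cost 1
[col 3] OP: children O:{C}, P:{A} ∪→ {A,C}; cost 1
[col 3] COPT: children CT:{C,G}, OP:{A,C} ∩→ {C}; cost 0
[col 3] CKOPT: children COPT:{C}, K:{C} ∩→ {C}; cost 0
[col 3] CKOPQT: children CKOPT:{C}, Q:{G} ∪→ {C,G}; cost 1
[col 3] CKOPQTV: children CKOPQT:{C,G}, V:{T} ∪→ {C,G,T}; cost 1
[col 4] CT: children C:{A}, T:{A} ∩→ {A}; cost 0
[col 4] OP: children O:{C}, P:{G} ∪→ {C,G}; cost 1
[col 4] COPT: children CT:{A}, OP:{C,G} ∪→ {A,C,G}; cost 1
[col 4] CKOPT: children COPT:{A,C,G}, K:{G} ∩→ {G}; cost 0
[col 4] CKOPQT: children CKOPT:{G}, Q:{C} ∪→ {C,G}; cost 1
[col 4] CKOPQTV: children CKOPQT:{C,G}, V:{C} ∩→ {C}; cost 0
[col 5] CT: children C:{C}, T:{A} ∪→ {A,C}; cost 1
[col 5] OP: children O:{C}, P:{T} ∪→ {C,T}; cost 1
[col 5] COPT: children CT:{A,C}, OP:{C,T} ∩→ {C}; cost 0
[col 5] CKOPT: children COPT:{C}, K:{G} ∪→ {C,G}; cost 1
[col 5] CKOPQT: children CKOPT:{C,G}, Q:{A} ∪→ {A,C,G}; cost 1
[col 5] CKOPQTV: children CKOPQT:{A,C,G}, V:{A} ∩→ {A}; cost 0
[col 6] CT: children C:{C}, T:{A} ∪→ {A,C}; cost 1
[col 6] OP: children O:{T}, P:{A} ∪→ {A,T}; cost 1
[col 6] COPT: children CT:{A,C}, OP:{A,T} ∩→ {A}; cost 0
[col 6] CKOPT: children COPT:{A}, K:{G} ∪→ {A,G}; cost 1
[col 6] CKOPQT: children CKOPT:{A,G}, Q:{T} ∪→ {A,G,T}; cost 1
[col 6] CKOPQTV: children CKOPQT:{A,G,T}, V:{A} ∩→ {A}; cost 0
per-site changes: [3, 3, 4, 4, 3, 4, 4]; total = 25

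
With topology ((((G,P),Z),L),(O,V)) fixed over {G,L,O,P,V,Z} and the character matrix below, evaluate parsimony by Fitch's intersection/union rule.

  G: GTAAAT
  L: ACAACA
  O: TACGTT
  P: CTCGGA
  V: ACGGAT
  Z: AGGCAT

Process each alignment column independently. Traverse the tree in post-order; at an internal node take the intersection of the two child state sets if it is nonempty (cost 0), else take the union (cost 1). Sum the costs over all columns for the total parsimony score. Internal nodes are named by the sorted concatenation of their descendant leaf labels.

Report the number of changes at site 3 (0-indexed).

3

GP@0: {G} ∪ {C} = {C,G} (union, +1)
GPZ@0: {C,G} ∪ {A} = {A,C,G} (union, +1)
GLPZ@0: {A,C,G} ∩ {A} = {A} (intersection, +0)
OV@0: {T} ∪ {A} = {A,T} (union, +1)
GLOPVZ@0: {A} ∩ {A,T} = {A} (intersection, +0)
GP@1: {T} ∩ {T} = {T} (intersection, +0)
GPZ@1: {T} ∪ {G} = {G,T} (union, +1)
GLPZ@1: {G,T} ∪ {C} = {C,G,T} (union, +1)
OV@1: {A} ∪ {C} = {A,C} (union, +1)
GLOPVZ@1: {C,G,T} ∩ {A,C} = {C} (intersection, +0)
GP@2: {A} ∪ {C} = {A,C} (union, +1)
GPZ@2: {A,C} ∪ {G} = {A,C,G} (union, +1)
GLPZ@2: {A,C,G} ∩ {A} = {A} (intersection, +0)
OV@2: {C} ∪ {G} = {C,G} (union, +1)
GLOPVZ@2: {A} ∪ {C,G} = {A,C,G} (union, +1)
GP@3: {A} ∪ {G} = {A,G} (union, +1)
GPZ@3: {A,G} ∪ {C} = {A,C,G} (union, +1)
GLPZ@3: {A,C,G} ∩ {A} = {A} (intersection, +0)
OV@3: {G} ∩ {G} = {G} (intersection, +0)
GLOPVZ@3: {A} ∪ {G} = {A,G} (union, +1)
GP@4: {A} ∪ {G} = {A,G} (union, +1)
GPZ@4: {A,G} ∩ {A} = {A} (intersection, +0)
GLPZ@4: {A} ∪ {C} = {A,C} (union, +1)
OV@4: {T} ∪ {A} = {A,T} (union, +1)
GLOPVZ@4: {A,C} ∩ {A,T} = {A} (intersection, +0)
GP@5: {T} ∪ {A} = {A,T} (union, +1)
GPZ@5: {A,T} ∩ {T} = {T} (intersection, +0)
GLPZ@5: {T} ∪ {A} = {A,T} (union, +1)
OV@5: {T} ∩ {T} = {T} (intersection, +0)
GLOPVZ@5: {A,T} ∩ {T} = {T} (intersection, +0)
per-site changes: [3, 3, 4, 3, 3, 2]; total = 18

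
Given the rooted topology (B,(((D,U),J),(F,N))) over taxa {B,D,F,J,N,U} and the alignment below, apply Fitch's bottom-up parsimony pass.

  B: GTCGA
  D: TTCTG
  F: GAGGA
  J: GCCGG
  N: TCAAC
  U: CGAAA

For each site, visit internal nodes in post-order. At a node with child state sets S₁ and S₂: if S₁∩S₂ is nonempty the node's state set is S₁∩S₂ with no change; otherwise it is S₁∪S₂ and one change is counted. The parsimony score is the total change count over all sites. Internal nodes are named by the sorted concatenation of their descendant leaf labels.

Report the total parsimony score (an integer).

site 0, node DU: D={T} ∪ U={C} → {C,T} (+1)
site 0, node DJU: DU={C,T} ∪ J={G} → {C,G,T} (+1)
site 0, node FN: F={G} ∪ N={T} → {G,T} (+1)
site 0, node DFJNU: DJU={C,G,T} ∩ FN={G,T} → {G,T} (+0)
site 0, node BDFJNU: B={G} ∩ DFJNU={G,T} → {G} (+0)
site 1, node DU: D={T} ∪ U={G} → {G,T} (+1)
site 1, node DJU: DU={G,T} ∪ J={C} → {C,G,T} (+1)
site 1, node FN: F={A} ∪ N={C} → {A,C} (+1)
site 1, node DFJNU: DJU={C,G,T} ∩ FN={A,C} → {C} (+0)
site 1, node BDFJNU: B={T} ∪ DFJNU={C} → {C,T} (+1)
site 2, node DU: D={C} ∪ U={A} → {A,C} (+1)
site 2, node DJU: DU={A,C} ∩ J={C} → {C} (+0)
site 2, node FN: F={G} ∪ N={A} → {A,G} (+1)
site 2, node DFJNU: DJU={C} ∪ FN={A,G} → {A,C,G} (+1)
site 2, node BDFJNU: B={C} ∩ DFJNU={A,C,G} → {C} (+0)
site 3, node DU: D={T} ∪ U={A} → {A,T} (+1)
site 3, node DJU: DU={A,T} ∪ J={G} → {A,G,T} (+1)
site 3, node FN: F={G} ∪ N={A} → {A,G} (+1)
site 3, node DFJNU: DJU={A,G,T} ∩ FN={A,G} → {A,G} (+0)
site 3, node BDFJNU: B={G} ∩ DFJNU={A,G} → {G} (+0)
site 4, node DU: D={G} ∪ U={A} → {A,G} (+1)
site 4, node DJU: DU={A,G} ∩ J={G} → {G} (+0)
site 4, node FN: F={A} ∪ N={C} → {A,C} (+1)
site 4, node DFJNU: DJU={G} ∪ FN={A,C} → {A,C,G} (+1)
site 4, node BDFJNU: B={A} ∩ DFJNU={A,C,G} → {A} (+0)
per-site changes: [3, 4, 3, 3, 3]; total = 16

16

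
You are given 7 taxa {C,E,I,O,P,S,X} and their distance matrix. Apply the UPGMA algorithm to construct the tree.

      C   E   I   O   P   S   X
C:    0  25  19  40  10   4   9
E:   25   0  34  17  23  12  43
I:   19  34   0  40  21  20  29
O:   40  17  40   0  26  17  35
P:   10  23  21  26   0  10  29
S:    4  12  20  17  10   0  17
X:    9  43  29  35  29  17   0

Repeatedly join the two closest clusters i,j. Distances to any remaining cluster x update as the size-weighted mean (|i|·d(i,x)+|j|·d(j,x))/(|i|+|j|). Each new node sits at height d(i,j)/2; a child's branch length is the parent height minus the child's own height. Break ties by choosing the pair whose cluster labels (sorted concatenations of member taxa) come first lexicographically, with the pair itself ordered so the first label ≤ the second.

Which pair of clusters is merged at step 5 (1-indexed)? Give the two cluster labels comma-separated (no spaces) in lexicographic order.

1. join C+S (d=4) ⇒ CS; edges |C|=2, |S|=2
  updated: d(CS,E)=37/2, d(CS,I)=39/2, d(CS,O)=57/2, d(CS,P)=10, d(CS,X)=13
2. join CS+P (d=10) ⇒ CPS; edges |CS|=3, |P|=5
  updated: d(CPS,E)=20, d(CPS,I)=20, d(CPS,O)=83/3, d(CPS,X)=55/3
3. join E+O (d=17) ⇒ EO; edges |E|=17/2, |O|=17/2
  updated: d(CPS,EO)=143/6, d(EO,I)=37, d(EO,X)=39
4. join CPS+X (d=55/3) ⇒ CPSX; edges |CPS|=25/6, |X|=55/6
  updated: d(CPSX,EO)=221/8, d(CPSX,I)=89/4
5. join CPSX+I (d=89/4) ⇒ CIPSX; edges |CPSX|=47/24, |I|=89/8
  updated: d(CIPSX,EO)=59/2
6. join CIPSX+EO (d=59/2) ⇒ CEIOPSX; edges |CIPSX|=29/8, |EO|=25/4
final tree: (((((C:2,S:2):3,P:5):25/6,X:55/6):47/24,I:89/8):29/8,(E:17/2,O:17/2):25/4)
total length: 1567/24

CPSX,I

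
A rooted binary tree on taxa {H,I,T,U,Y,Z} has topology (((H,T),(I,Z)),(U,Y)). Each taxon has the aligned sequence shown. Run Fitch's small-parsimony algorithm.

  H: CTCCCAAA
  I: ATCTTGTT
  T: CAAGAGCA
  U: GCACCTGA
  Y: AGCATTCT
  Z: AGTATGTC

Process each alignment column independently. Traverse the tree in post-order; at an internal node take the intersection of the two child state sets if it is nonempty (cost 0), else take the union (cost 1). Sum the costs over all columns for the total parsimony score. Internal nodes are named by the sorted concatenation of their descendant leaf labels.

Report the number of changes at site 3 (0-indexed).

[col 0] HT: children H:{C}, T:{C} ∩→ {C}; cost 0
[col 0] IZ: children I:{A}, Z:{A} ∩→ {A}; cost 0
[col 0] HITZ: children HT:{C}, IZ:{A} ∪→ {A,C}; cost 1
[col 0] UY: children U:{G}, Y:{A} ∪→ {A,G}; cost 1
[col 0] HITUYZ: children HITZ:{A,C}, UY:{A,G} ∩→ {A}; cost 0
[col 1] HT: children H:{T}, T:{A} ∪→ {A,T}; cost 1
[col 1] IZ: children I:{T}, Z:{G} ∪→ {G,T}; cost 1
[col 1] HITZ: children HT:{A,T}, IZ:{G,T} ∩→ {T}; cost 0
[col 1] UY: children U:{C}, Y:{G} ∪→ {C,G}; cost 1
[col 1] HITUYZ: children HITZ:{T}, UY:{C,G} ∪→ {C,G,T}; cost 1
[col 2] HT: children H:{C}, T:{A} ∪→ {A,C}; cost 1
[col 2] IZ: children I:{C}, Z:{T} ∪→ {C,T}; cost 1
[col 2] HITZ: children HT:{A,C}, IZ:{C,T} ∩→ {C}; cost 0
[col 2] UY: children U:{A}, Y:{C} ∪→ {A,C}; cost 1
[col 2] HITUYZ: children HITZ:{C}, UY:{A,C} ∩→ {C}; cost 0
[col 3] HT: children H:{C}, T:{G} ∪→ {C,G}; cost 1
[col 3] IZ: children I:{T}, Z:{A} ∪→ {A,T}; cost 1
[col 3] HITZ: children HT:{C,G}, IZ:{A,T} ∪→ {A,C,G,T}; cost 1
[col 3] UY: children U:{C}, Y:{A} ∪→ {A,C}; cost 1
[col 3] HITUYZ: children HITZ:{A,C,G,T}, UY:{A,C} ∩→ {A,C}; cost 0
[col 4] HT: children H:{C}, T:{A} ∪→ {A,C}; cost 1
[col 4] IZ: children I:{T}, Z:{T} ∩→ {T}; cost 0
[col 4] HITZ: children HT:{A,C}, IZ:{T} ∪→ {A,C,T}; cost 1
[col 4] UY: children U:{C}, Y:{T} ∪→ {C,T}; cost 1
[col 4] HITUYZ: children HITZ:{A,C,T}, UY:{C,T} ∩→ {C,T}; cost 0
[col 5] HT: children H:{A}, T:{G} ∪→ {A,G}; cost 1
[col 5] IZ: children I:{G}, Z:{G} ∩→ {G}; cost 0
[col 5] HITZ: children HT:{A,G}, IZ:{G} ∩→ {G}; cost 0
[col 5] UY: children U:{T}, Y:{T} ∩→ {T}; cost 0
[col 5] HITUYZ: children HITZ:{G}, UY:{T} ∪→ {G,T}; cost 1
[col 6] HT: children H:{A}, T:{C} ∪→ {A,C}; cost 1
[col 6] IZ: children I:{T}, Z:{T} ∩→ {T}; cost 0
[col 6] HITZ: children HT:{A,C}, IZ:{T} ∪→ {A,C,T}; cost 1
[col 6] UY: children U:{G}, Y:{C} ∪→ {C,G}; cost 1
[col 6] HITUYZ: children HITZ:{A,C,T}, UY:{C,G} ∩→ {C}; cost 0
[col 7] HT: children H:{A}, T:{A} ∩→ {A}; cost 0
[col 7] IZ: children I:{T}, Z:{C} ∪→ {C,T}; cost 1
[col 7] HITZ: children HT:{A}, IZ:{C,T} ∪→ {A,C,T}; cost 1
[col 7] UY: children U:{A}, Y:{T} ∪→ {A,T}; cost 1
[col 7] HITUYZ: children HITZ:{A,C,T}, UY:{A,T} ∩→ {A,T}; cost 0
per-site changes: [2, 4, 3, 4, 3, 2, 3, 3]; total = 24

4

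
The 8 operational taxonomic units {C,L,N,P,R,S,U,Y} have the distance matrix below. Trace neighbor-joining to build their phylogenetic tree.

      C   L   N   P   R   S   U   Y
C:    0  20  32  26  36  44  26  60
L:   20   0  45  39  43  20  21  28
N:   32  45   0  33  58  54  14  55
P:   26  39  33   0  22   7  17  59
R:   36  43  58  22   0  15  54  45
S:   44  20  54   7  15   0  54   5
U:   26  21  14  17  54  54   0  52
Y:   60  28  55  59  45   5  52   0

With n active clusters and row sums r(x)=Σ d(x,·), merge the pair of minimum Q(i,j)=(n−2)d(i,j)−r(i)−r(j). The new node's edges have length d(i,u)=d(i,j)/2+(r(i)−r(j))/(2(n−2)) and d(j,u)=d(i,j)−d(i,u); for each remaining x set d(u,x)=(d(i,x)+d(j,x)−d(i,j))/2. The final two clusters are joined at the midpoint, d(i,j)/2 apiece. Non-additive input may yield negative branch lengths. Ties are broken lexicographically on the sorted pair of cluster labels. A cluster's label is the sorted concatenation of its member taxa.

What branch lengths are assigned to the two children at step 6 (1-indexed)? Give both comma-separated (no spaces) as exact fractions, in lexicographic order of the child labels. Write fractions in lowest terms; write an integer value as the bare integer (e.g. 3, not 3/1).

1. join S+Y (d=5, Q=-473) ⇒ SY; edges |S|=-25/4, |Y|=45/4
  updated: d(C,SY)=99/2, d(L,SY)=43/2, d(N,SY)=52, d(P,SY)=61/2, d(R,SY)=55/2, d(SY,U)=101/2
2. join N+U (d=14, Q=-693/2) ⇒ NU; edges |N|=243/20, |U|=37/20
  updated: d(C,NU)=22, d(L,NU)=26, d(NU,P)=18, d(NU,R)=49, d(NU,SY)=177/4
3. join R+SY (d=55/2, Q=-963/4) ⇒ RSY; edges |R|=457/32, |SY|=423/32
  updated: d(C,RSY)=29, d(L,RSY)=37/2, d(NU,RSY)=263/8, d(P,RSY)=25/2
4. join P+RSY (d=25/2, Q=-1207/8) ⇒ PRSY; edges |P|=107/16, |RSY|=93/16
  updated: d(C,PRSY)=85/4, d(L,PRSY)=45/2, d(NU,PRSY)=307/16
5. join C+L (d=20, Q=-367/4) ⇒ CL; edges |C|=139/16, |L|=181/16
  updated: d(CL,NU)=14, d(CL,PRSY)=95/8
6. join CL+NU (d=14, Q=-721/16) ⇒ CLNU; edges |CL|=107/32, |NU|=341/32
  updated: d(CLNU,PRSY)=273/32
7. join CLNU+PRSY (d=273/32) ⇒ CLNPRSUY; edges |CLNU|=273/64, |PRSY|=273/64
final tree: (((C:139/16,L:181/16):107/32,(N:243/20,U:37/20):341/32):273/64,(P:107/16,(R:457/32,(S:-25/4,Y:45/4):423/32):93/16):273/64)
total length: 3249/32

107/32,341/32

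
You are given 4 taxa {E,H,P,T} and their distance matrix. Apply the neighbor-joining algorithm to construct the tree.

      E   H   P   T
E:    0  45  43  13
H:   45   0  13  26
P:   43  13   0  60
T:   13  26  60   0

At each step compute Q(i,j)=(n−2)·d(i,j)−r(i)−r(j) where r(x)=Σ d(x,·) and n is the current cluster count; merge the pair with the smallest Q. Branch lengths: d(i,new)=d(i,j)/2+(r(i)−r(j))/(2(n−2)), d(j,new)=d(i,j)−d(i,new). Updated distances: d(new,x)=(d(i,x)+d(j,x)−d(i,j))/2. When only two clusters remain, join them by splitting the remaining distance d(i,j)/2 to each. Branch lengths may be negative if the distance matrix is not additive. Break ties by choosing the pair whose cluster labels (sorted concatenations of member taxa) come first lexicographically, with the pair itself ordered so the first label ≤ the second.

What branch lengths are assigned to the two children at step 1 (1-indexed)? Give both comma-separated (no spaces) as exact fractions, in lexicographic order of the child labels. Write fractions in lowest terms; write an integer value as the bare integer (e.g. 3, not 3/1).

1. join E+T (d=13, Q=-174) ⇒ ET; edges |E|=7, |T|=6
  updated: d(ET,H)=29, d(ET,P)=45
2. join ET+H (d=29, Q=-87) ⇒ EHT; edges |ET|=61/2, |H|=-3/2
  updated: d(EHT,P)=29/2
3. join EHT+P (d=29/2) ⇒ EHPT; edges |EHT|=29/4, |P|=29/4
final tree: (((E:7,T:6):61/2,H:-3/2):29/4,P:29/4)
total length: 113/2

7,6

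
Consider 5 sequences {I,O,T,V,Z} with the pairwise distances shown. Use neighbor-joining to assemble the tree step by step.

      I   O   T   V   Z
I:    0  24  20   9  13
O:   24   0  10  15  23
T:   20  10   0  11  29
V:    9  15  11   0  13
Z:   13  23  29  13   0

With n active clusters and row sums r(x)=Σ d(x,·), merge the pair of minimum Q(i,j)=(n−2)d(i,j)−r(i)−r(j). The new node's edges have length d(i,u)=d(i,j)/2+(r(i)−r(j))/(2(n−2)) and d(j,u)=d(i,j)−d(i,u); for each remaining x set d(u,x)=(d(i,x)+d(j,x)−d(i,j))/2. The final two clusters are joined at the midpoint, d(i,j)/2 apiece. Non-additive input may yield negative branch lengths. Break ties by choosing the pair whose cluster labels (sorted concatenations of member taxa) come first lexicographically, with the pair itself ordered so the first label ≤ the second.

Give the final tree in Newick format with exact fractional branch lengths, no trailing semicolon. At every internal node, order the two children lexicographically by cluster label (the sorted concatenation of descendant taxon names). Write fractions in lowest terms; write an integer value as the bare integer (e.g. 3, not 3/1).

step 1: merge (O,T) at d=10, Q=-112; branch lengths O→16/3, T→14/3; new cluster OT
  updated: d(I,OT)=17, d(OT,V)=8, d(OT,Z)=21
step 2: merge (I,Z) at d=13, Q=-60; branch lengths I→9/2, Z→17/2; new cluster IZ
  updated: d(IZ,OT)=25/2, d(IZ,V)=9/2
step 3: merge (IZ,OT) at d=25/2, Q=-25; branch lengths IZ→9/2, OT→8; new cluster IOTZ
  updated: d(IOTZ,V)=0
step 4: merge (IOTZ,V) at d=0; branch lengths IOTZ→0, V→0; new cluster IOTVZ
final tree: (((I:9/2,Z:17/2):9/2,(O:16/3,T:14/3):8):0,V:0)
total length: 71/2

(((I:9/2,Z:17/2):9/2,(O:16/3,T:14/3):8):0,V:0)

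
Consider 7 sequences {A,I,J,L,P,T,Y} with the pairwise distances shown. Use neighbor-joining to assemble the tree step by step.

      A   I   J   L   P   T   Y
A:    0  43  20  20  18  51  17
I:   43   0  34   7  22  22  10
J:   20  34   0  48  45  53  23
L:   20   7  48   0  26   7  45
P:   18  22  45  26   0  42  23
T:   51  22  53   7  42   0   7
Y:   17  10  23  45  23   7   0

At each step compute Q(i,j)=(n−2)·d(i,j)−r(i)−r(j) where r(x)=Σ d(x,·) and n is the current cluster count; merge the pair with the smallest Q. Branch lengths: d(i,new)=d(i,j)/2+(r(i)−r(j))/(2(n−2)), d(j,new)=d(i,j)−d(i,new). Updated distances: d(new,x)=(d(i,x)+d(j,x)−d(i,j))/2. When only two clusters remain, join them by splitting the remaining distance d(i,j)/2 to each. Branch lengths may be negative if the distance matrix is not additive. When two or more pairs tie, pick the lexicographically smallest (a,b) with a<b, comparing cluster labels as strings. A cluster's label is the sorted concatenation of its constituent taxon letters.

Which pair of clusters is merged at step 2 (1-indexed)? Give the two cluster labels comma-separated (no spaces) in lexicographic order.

step 1: merge (L,T) at d=7, Q=-300; branch lengths L→3/5, T→32/5; new cluster LT
  updated: d(A,LT)=32, d(I,LT)=11, d(J,LT)=47, d(LT,P)=61/2, d(LT,Y)=45/2
step 2: merge (A,J) at d=20, Q=-219; branch lengths A→41/8, J→119/8; new cluster AJ
  updated: d(AJ,I)=57/2, d(AJ,LT)=59/2, d(AJ,P)=43/2, d(AJ,Y)=10
step 3: merge (I,LT) at d=11, Q=-132; branch lengths I→11/6, LT→55/6; new cluster ILT
  updated: d(AJ,ILT)=47/2, d(ILT,P)=83/4, d(ILT,Y)=43/4
step 4: merge (AJ,Y) at d=10, Q=-315/4; branch lengths AJ→125/16, Y→35/16; new cluster AJY
  updated: d(AJY,ILT)=97/8, d(AJY,P)=69/4
step 5: merge (AJY,ILT) at d=97/8, Q=-401/8; branch lengths AJY→69/16, ILT→125/16; new cluster AIJLTY
  updated: d(AIJLTY,P)=207/16
step 6: merge (AIJLTY,P) at d=207/16; branch lengths AIJLTY→207/32, P→207/32; new cluster AIJLPTY
final tree: ((((A:41/8,J:119/8):125/16,Y:35/16):69/16,(I:11/6,(L:3/5,T:32/5):55/6):125/16):207/32,P:207/32)
total length: 1169/16

A,J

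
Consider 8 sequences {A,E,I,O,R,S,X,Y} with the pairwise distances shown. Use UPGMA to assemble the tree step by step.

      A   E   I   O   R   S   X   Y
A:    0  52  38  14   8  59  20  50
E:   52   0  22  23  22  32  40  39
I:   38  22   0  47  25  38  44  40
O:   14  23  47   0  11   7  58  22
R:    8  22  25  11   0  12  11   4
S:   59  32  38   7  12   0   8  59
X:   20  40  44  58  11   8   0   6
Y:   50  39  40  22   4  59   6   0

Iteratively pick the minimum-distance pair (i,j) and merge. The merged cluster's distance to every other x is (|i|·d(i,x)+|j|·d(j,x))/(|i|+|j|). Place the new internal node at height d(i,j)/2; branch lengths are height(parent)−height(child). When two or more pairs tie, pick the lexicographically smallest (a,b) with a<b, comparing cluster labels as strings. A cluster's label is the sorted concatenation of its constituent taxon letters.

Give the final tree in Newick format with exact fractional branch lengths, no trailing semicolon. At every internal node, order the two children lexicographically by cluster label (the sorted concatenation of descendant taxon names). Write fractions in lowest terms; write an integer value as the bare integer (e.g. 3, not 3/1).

1. join R+Y (d=4) ⇒ RY; edges |R|=2, |Y|=2
  updated: d(A,RY)=29, d(E,RY)=61/2, d(I,RY)=65/2, d(O,RY)=33/2, d(RY,S)=71/2, d(RY,X)=17/2
2. join O+S (d=7) ⇒ OS; edges |O|=7/2, |S|=7/2
  updated: d(A,OS)=73/2, d(E,OS)=55/2, d(I,OS)=85/2, d(OS,RY)=26, d(OS,X)=33
3. join RY+X (d=17/2) ⇒ RXY; edges |RY|=9/4, |X|=17/4
  updated: d(A,RXY)=26, d(E,RXY)=101/3, d(I,RXY)=109/3, d(OS,RXY)=85/3
4. join E+I (d=22) ⇒ EI; edges |E|=11, |I|=11
  updated: d(A,EI)=45, d(EI,OS)=35, d(EI,RXY)=35
5. join A+RXY (d=26) ⇒ ARXY; edges |A|=13, |RXY|=35/4
  updated: d(ARXY,EI)=75/2, d(ARXY,OS)=243/8
6. join ARXY+OS (d=243/8) ⇒ AORSXY; edges |ARXY|=35/16, |OS|=187/16
  updated: d(AORSXY,EI)=110/3
7. join AORSXY+EI (d=110/3) ⇒ AEIORSXY; edges |AORSXY|=151/48, |EI|=22/3
final tree: (((A:13,((R:2,Y:2):9/4,X:17/4):35/4):35/16,(O:7/2,S:7/2):187/16):151/48,(E:11,I:11):22/3)
total length: 4109/48

(((A:13,((R:2,Y:2):9/4,X:17/4):35/4):35/16,(O:7/2,S:7/2):187/16):151/48,(E:11,I:11):22/3)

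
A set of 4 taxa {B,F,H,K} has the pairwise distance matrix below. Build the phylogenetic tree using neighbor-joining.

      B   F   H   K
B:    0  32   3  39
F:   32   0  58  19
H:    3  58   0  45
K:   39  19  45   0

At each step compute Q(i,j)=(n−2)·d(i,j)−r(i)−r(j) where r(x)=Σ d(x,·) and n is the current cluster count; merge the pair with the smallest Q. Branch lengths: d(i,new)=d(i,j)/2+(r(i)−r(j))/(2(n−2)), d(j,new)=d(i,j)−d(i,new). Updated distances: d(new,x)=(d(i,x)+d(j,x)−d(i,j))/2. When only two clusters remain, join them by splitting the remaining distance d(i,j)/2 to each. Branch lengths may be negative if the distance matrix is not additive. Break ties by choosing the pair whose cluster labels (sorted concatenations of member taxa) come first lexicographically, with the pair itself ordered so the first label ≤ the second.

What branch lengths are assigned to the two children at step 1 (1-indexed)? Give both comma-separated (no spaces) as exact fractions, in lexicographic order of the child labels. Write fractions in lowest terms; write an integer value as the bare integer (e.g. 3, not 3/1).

1. join B+H (d=3, Q=-174) ⇒ BH; edges |B|=-13/2, |H|=19/2
  updated: d(BH,F)=87/2, d(BH,K)=81/2
2. join BH+F (d=87/2, Q=-103) ⇒ BFH; edges |BH|=65/2, |F|=11
  updated: d(BFH,K)=8
3. join BFH+K (d=8) ⇒ BFHK; edges |BFH|=4, |K|=4
final tree: (((B:-13/2,H:19/2):65/2,F:11):4,K:4)
total length: 109/2

-13/2,19/2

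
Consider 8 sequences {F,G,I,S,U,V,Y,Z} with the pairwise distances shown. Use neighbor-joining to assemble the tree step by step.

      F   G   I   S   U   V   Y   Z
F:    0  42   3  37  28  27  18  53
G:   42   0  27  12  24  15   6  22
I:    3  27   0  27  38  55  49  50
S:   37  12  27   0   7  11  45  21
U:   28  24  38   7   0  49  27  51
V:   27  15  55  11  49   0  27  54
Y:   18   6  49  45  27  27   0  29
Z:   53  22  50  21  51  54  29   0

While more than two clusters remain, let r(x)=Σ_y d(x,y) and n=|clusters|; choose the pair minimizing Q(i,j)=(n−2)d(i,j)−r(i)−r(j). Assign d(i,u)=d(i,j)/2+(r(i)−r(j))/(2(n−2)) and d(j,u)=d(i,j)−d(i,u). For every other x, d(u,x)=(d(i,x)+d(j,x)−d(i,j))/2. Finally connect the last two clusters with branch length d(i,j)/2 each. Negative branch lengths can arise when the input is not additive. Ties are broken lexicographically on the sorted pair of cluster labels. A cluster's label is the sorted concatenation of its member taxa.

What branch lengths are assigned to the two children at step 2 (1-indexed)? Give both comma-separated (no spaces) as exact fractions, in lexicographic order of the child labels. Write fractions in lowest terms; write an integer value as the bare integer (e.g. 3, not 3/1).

-14/5,49/5

step 1: merge (F,I) at d=3, Q=-439; branch lengths F→-23/12, I→59/12; new cluster FI
  updated: d(FI,G)=33, d(FI,S)=61/2, d(FI,U)=63/2, d(FI,V)=79/2, d(FI,Y)=32, d(FI,Z)=50
step 2: merge (S,U) at d=7, Q=-281; branch lengths S→-14/5, U→49/5; new cluster SU
  updated: d(FI,SU)=55/2, d(G,SU)=29/2, d(SU,V)=53/2, d(SU,Y)=65/2, d(SU,Z)=65/2
step 3: merge (FI,SU) at d=55/2, Q=-411/2; branch lengths FI→317/16, SU→123/16; new cluster FISU
  updated: d(FISU,G)=10, d(FISU,V)=77/4, d(FISU,Y)=37/2, d(FISU,Z)=55/2
step 4: merge (FISU,V) at d=77/4, Q=-531/4; branch lengths FISU→71/24, V→391/24; new cluster FISUV
  updated: d(FISUV,G)=23/8, d(FISUV,Y)=105/8, d(FISUV,Z)=249/8
step 5: merge (FISUV,G) at d=23/8, Q=-289/4; branch lengths FISUV→11/2, G→-21/8; new cluster FGISUV
  updated: d(FGISUV,Y)=65/8, d(FGISUV,Z)=201/8
step 6: merge (FGISUV,Y) at d=65/8, Q=-249/4; branch lengths FGISUV→17/8, Y→6; new cluster FGISUVY
  updated: d(FGISUVY,Z)=23
step 7: merge (FGISUVY,Z) at d=23; branch lengths FGISUVY→23/2, Z→23/2; new cluster FGISUVYZ
final tree: ((((((F:-23/12,I:59/12):317/16,(S:-14/5,U:49/5):123/16):71/24,V:391/24):11/2,G:-21/8):17/8,Y:6):23/2,Z:23/2)
total length: 363/4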